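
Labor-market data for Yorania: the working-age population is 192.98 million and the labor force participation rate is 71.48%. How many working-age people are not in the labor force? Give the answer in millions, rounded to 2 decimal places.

Share not in the labor force = 1 − 0.7148 = 0.2852.
Not in labor force = 0.2852 × 192.98 ≈ 55.04 million.

About 55.04 million are not in the labor force.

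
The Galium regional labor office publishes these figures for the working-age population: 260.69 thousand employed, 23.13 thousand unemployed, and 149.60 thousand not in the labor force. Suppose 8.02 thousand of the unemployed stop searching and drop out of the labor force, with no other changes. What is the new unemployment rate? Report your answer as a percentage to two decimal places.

Initially, labor force = 260.69 + 23.13 = 283.82 thousand, so u = 23.13/283.82 = 8.15%.
After the change, unemployed and labor force both fall by 8.02 → E = 260.69, U = 15.11, labor force = 275.80 thousand.
New unemployment rate = 15.11 / 275.80 = 5.48%.

New unemployment rate ≈ 5.48%.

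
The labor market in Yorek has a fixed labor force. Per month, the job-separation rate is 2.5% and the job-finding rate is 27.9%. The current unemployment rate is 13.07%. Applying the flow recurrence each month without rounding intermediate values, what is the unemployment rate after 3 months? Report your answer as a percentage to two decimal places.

With a fixed labor force, u_{t+1} = u_t + s·(1−u_t) − f·u_t = u_t·(1−s−f) + s.
Here 1−s−f = 0.696 and s = 0.025.
u_1 = 0.130700 × 0.696 + 0.025 = 0.115967.
u_2 = 0.115967 × 0.696 + 0.025 = 0.105713.
u_3 = 0.105713 × 0.696 + 0.025 = 0.098576.

Unemployment rate after three months ≈ 9.86%.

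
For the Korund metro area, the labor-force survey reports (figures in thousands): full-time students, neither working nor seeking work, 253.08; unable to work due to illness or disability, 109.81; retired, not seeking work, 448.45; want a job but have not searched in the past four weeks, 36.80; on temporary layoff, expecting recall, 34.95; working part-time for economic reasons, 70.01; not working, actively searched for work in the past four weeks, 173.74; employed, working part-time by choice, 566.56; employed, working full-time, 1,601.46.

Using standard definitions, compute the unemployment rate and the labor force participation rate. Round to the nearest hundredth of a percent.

Unemployment rate ≈ 8.53%; labor force participation rate ≈ 74.26%.

Employed = 70.01 + 566.56 + 1,601.46 = 2,238.03 thousand (anyone who worked, including part-time for economic reasons, counts as employed).
Unemployed = 34.95 + 173.74 = 208.69 thousand (jobless and actively searching, or on temporary layoff).
Labor force = 2,238.03 + 208.69 = 2,446.72 thousand.
Not in labor force = 253.08 + 109.81 + 448.45 + 36.80 = 848.14 thousand (those not working and not actively searching are outside the labor force — including those who want a job but have given up searching).
Civilian working-age population = 2,446.72 + 848.14 = 3,294.86 thousand.
Unemployment rate = 208.69 / 2,446.72 = 8.53%.
Labor force participation rate = 2,446.72 / 3,294.86 = 74.26%.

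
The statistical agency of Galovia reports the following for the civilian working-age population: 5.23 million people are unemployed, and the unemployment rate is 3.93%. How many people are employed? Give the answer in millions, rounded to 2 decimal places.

About 127.85 million are employed.

Labor force = U / u = 5.23 / 0.0393 ≈ 133.08 million.
Employed = labor force − unemployed = 133.08 − 5.23 = 127.85 million.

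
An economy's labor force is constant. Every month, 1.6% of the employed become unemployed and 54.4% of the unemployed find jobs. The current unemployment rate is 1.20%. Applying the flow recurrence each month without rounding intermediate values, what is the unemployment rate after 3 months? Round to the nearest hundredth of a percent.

With a fixed labor force, u_{t+1} = u_t + s·(1−u_t) − f·u_t = u_t·(1−s−f) + s.
Here 1−s−f = 0.440 and s = 0.016.
u_1 = 0.012000 × 0.440 + 0.016 = 0.021280.
u_2 = 0.021280 × 0.440 + 0.016 = 0.025363.
u_3 = 0.025363 × 0.440 + 0.016 = 0.027160.

Unemployment rate after three months ≈ 2.72%.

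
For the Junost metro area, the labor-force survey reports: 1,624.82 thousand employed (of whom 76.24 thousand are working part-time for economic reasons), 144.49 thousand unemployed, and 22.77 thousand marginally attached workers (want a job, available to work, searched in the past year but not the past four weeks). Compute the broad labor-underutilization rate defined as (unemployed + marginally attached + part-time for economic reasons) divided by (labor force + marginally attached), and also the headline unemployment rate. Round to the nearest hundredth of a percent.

Broad underutilization rate ≈ 13.59%; headline unemployment rate ≈ 8.17%.

Labor force = 1,624.82 + 144.49 = 1,769.31 thousand.
Numerator = 144.49 + 22.77 + 76.24 = 243.50 thousand.
Denominator = 1,769.31 + 22.77 = 1,792.08 thousand.
Broad rate = 243.50 / 1,792.08 = 13.59%.
Headline unemployment rate = 144.49 / 1,769.31 = 8.17%.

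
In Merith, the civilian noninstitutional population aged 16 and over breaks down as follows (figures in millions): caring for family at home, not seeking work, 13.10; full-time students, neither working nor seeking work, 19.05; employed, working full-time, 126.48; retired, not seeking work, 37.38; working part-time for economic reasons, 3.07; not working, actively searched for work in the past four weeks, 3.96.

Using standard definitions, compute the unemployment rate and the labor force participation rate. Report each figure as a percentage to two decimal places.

Employed = 126.48 + 3.07 = 129.55 million (anyone who worked, including part-time for economic reasons, counts as employed).
Unemployed = 3.96 million.
Labor force = 129.55 + 3.96 = 133.51 million.
Not in labor force = 13.10 + 19.05 + 37.38 = 69.53 million (those not working and not actively searching are outside the labor force).
Civilian working-age population = 133.51 + 69.53 = 203.04 million.
Unemployment rate = 3.96 / 133.51 = 2.97%.
Labor force participation rate = 133.51 / 203.04 = 65.76%.

Unemployment rate ≈ 2.97%; labor force participation rate ≈ 65.76%.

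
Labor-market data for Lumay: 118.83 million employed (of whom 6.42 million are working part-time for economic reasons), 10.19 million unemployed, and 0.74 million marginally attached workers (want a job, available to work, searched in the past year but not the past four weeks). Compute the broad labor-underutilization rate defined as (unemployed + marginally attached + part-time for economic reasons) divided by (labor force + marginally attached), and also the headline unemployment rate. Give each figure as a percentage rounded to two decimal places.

Labor force = 118.83 + 10.19 = 129.02 million.
Numerator = 10.19 + 0.74 + 6.42 = 17.35 million.
Denominator = 129.02 + 0.74 = 129.76 million.
Broad rate = 17.35 / 129.76 = 13.37%.
Headline unemployment rate = 10.19 / 129.02 = 7.90%.

Broad underutilization rate ≈ 13.37%; headline unemployment rate ≈ 7.90%.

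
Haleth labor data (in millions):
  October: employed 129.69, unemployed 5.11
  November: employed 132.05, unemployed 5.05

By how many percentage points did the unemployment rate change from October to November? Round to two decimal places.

October: labor force = 129.69 + 5.11 = 134.80; u = 5.11/134.80 = 3.79%.
November: labor force = 132.05 + 5.05 = 137.10; u = 5.05/137.10 = 3.68%.
Change = 3.68% − 3.79% = −0.11 pp.

The unemployment rate changed by −0.11 percentage points.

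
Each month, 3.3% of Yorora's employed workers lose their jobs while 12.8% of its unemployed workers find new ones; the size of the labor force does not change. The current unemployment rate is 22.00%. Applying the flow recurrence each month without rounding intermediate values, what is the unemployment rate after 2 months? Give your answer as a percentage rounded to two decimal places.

With a fixed labor force, u_{t+1} = u_t + s·(1−u_t) − f·u_t = u_t·(1−s−f) + s.
Here 1−s−f = 0.839 and s = 0.033.
u_1 = 0.220000 × 0.839 + 0.033 = 0.217580.
u_2 = 0.217580 × 0.839 + 0.033 = 0.215550.

Unemployment rate after two months ≈ 21.55%.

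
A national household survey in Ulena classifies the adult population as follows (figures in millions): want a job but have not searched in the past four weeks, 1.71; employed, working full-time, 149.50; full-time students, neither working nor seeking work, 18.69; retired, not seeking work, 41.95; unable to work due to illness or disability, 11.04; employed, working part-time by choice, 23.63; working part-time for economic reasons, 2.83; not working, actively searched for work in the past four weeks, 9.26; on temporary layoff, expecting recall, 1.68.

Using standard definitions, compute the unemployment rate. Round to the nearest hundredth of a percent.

Unemployment rate ≈ 5.85%.

Employed = 149.50 + 23.63 + 2.83 = 175.96 million (anyone who worked, including part-time for economic reasons, counts as employed).
Unemployed = 9.26 + 1.68 = 10.94 million (jobless and actively searching, or on temporary layoff).
Labor force = 175.96 + 10.94 = 186.90 million.
Unemployment rate = 10.94 / 186.90 = 5.85%.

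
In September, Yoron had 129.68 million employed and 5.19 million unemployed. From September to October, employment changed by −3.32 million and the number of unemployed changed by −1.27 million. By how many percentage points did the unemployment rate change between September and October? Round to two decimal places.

The unemployment rate changed by −0.84 percentage points.

September: labor force = 129.68 + 5.19 = 134.87; u = 5.19/134.87 = 3.85%.
October: labor force = 126.36 + 3.92 = 130.28; u = 3.92/130.28 = 3.01%.
Change = 3.01% − 3.85% = −0.84 pp.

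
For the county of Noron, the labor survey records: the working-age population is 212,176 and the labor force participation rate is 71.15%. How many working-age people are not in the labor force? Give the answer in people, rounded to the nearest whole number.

About 61,213 are not in the labor force.

Share not in the labor force = 1 − 0.7115 = 0.2885.
Not in labor force = 0.2885 × 212,176 ≈ 61,213.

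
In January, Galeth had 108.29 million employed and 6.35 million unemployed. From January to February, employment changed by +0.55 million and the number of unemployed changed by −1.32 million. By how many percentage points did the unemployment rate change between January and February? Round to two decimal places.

January: labor force = 108.29 + 6.35 = 114.64; u = 6.35/114.64 = 5.54%.
February: labor force = 108.84 + 5.03 = 113.87; u = 5.03/113.87 = 4.42%.
Change = 4.42% − 5.54% = −1.12 pp.

The unemployment rate changed by −1.12 percentage points.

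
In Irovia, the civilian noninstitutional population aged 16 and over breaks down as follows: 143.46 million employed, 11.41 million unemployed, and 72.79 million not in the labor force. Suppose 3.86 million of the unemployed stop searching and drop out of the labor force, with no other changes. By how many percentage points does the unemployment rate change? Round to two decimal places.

Initially, labor force = 143.46 + 11.41 = 154.87 million, so u = 11.41/154.87 = 7.37%.
After the change, unemployed and labor force both fall by 3.86 → E = 143.46, U = 7.55, labor force = 151.01 million.
New unemployment rate = 7.55 / 151.01 = 5.00%.
Change = 5.00% − 7.37% = −2.37 percentage points.

The unemployment rate changes by −2.37 percentage points.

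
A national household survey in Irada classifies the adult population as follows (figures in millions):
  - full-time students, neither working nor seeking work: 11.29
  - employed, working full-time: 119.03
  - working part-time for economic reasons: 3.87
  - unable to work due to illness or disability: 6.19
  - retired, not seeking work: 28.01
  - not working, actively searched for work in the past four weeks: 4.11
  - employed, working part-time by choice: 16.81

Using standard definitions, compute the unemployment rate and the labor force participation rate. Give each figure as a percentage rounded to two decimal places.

Employed = 119.03 + 3.87 + 16.81 = 139.71 million (anyone who worked, including part-time for economic reasons, counts as employed).
Unemployed = 4.11 million.
Labor force = 139.71 + 4.11 = 143.82 million.
Not in labor force = 11.29 + 6.19 + 28.01 = 45.49 million (those not working and not actively searching are outside the labor force).
Civilian working-age population = 143.82 + 45.49 = 189.31 million.
Unemployment rate = 4.11 / 143.82 = 2.86%.
Labor force participation rate = 143.82 / 189.31 = 75.97%.

Unemployment rate ≈ 2.86%; labor force participation rate ≈ 75.97%.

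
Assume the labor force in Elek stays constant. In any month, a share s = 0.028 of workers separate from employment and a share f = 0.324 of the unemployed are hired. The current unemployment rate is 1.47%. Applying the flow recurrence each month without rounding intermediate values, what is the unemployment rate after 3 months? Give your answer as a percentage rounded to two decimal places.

With a fixed labor force, u_{t+1} = u_t + s·(1−u_t) − f·u_t = u_t·(1−s−f) + s.
Here 1−s−f = 0.648 and s = 0.028.
u_1 = 0.014700 × 0.648 + 0.028 = 0.037526.
u_2 = 0.037526 × 0.648 + 0.028 = 0.052317.
u_3 = 0.052317 × 0.648 + 0.028 = 0.061901.

Unemployment rate after three months ≈ 6.19%.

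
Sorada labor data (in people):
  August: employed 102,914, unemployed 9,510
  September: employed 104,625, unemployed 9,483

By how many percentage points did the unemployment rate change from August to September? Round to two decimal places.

August: labor force = 102,914 + 9,510 = 112,424; u = 9,510/112,424 = 8.46%.
September: labor force = 104,625 + 9,483 = 114,108; u = 9,483/114,108 = 8.31%.
Change = 8.31% − 8.46% = −0.15 pp.

The unemployment rate changed by −0.15 percentage points.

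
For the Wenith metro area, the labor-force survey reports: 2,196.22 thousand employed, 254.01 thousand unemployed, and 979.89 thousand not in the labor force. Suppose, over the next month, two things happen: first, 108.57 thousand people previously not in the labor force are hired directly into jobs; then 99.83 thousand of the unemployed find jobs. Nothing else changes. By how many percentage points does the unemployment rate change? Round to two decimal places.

Initially, labor force = 2,196.22 + 254.01 = 2,450.23 thousand, so u = 254.01/2,450.23 = 10.37%.
After the first change, employed and labor force both rise by 108.57; unemployed unchanged → E = 2,304.79, U = 254.01, labor force = 2,558.80 thousand.
After the second change, unemployed falls and employed rises by 99.83; labor force unchanged → E = 2,404.62, U = 154.18, labor force = 2,558.80 thousand.
New unemployment rate = 154.18 / 2,558.80 = 6.03%.
Change = 6.03% − 10.37% = −4.34 percentage points.

The unemployment rate changes by −4.34 percentage points.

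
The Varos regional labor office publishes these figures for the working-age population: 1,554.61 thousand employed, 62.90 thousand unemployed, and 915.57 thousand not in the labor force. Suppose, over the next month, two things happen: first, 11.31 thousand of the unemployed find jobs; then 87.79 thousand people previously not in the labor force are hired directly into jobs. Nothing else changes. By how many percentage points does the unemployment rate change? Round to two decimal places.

Initially, labor force = 1,554.61 + 62.90 = 1,617.51 thousand, so u = 62.90/1,617.51 = 3.89%.
After the first change, unemployed falls and employed rises by 11.31; labor force unchanged → E = 1,565.92, U = 51.59, labor force = 1,617.51 thousand.
After the second change, employed and labor force both rise by 87.79; unemployed unchanged → E = 1,653.71, U = 51.59, labor force = 1,705.30 thousand.
New unemployment rate = 51.59 / 1,705.30 = 3.03%.
Change = 3.03% − 3.89% = −0.86 percentage points.

The unemployment rate changes by −0.86 percentage points.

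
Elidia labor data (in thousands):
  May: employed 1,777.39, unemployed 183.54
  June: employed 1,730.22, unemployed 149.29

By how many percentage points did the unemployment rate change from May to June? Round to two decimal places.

The unemployment rate changed by −1.42 percentage points.

May: labor force = 1,777.39 + 183.54 = 1,960.93; u = 183.54/1,960.93 = 9.36%.
June: labor force = 1,730.22 + 149.29 = 1,879.51; u = 149.29/1,879.51 = 7.94%.
Change = 7.94% − 9.36% = −1.42 pp.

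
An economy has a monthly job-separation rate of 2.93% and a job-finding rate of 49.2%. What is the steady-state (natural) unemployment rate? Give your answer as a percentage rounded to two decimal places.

At steady state the flows balance: s·E = f·U, so U/(E+U) = s/(s+f).
u* = 2.93 / (2.93 + 49.2) = 2.93 / 52.13 = 5.62%.

Steady-state unemployment rate ≈ 5.62%.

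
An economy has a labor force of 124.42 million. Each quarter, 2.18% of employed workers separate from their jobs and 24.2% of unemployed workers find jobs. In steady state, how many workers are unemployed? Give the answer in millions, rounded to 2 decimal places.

About 10.28 million are unemployed in steady state.

Steady-state unemployment rate u* = s/(s+f) = 2.18/(2.18+24.2) = 0.082638.
Unemployed = u* × labor force = 0.082638 × 124.42 ≈ 10.28 million.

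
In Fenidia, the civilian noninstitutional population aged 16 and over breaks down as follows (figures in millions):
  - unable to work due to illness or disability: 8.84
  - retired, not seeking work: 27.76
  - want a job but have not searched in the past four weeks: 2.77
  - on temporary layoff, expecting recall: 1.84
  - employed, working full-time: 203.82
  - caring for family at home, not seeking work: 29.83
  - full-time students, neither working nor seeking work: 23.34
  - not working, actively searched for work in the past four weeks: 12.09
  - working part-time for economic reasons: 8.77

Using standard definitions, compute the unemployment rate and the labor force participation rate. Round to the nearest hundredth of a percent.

Employed = 203.82 + 8.77 = 212.59 million (anyone who worked, including part-time for economic reasons, counts as employed).
Unemployed = 1.84 + 12.09 = 13.93 million (jobless and actively searching, or on temporary layoff).
Labor force = 212.59 + 13.93 = 226.52 million.
Not in labor force = 8.84 + 27.76 + 2.77 + 29.83 + 23.34 = 92.54 million (those not working and not actively searching are outside the labor force — including those who want a job but have given up searching).
Civilian working-age population = 226.52 + 92.54 = 319.06 million.
Unemployment rate = 13.93 / 226.52 = 6.15%.
Labor force participation rate = 226.52 / 319.06 = 71.00%.

Unemployment rate ≈ 6.15%; labor force participation rate ≈ 71.00%.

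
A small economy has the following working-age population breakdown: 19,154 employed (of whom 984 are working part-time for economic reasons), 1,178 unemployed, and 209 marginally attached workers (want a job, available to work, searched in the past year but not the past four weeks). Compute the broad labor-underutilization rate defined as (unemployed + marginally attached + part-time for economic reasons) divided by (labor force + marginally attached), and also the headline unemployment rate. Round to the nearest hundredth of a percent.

Labor force = 19,154 + 1,178 = 20,332.
Numerator = 1,178 + 209 + 984 = 2,371.
Denominator = 20,332 + 209 = 20,541.
Broad rate = 2,371 / 20,541 = 11.54%.
Headline unemployment rate = 1,178 / 20,332 = 5.79%.

Broad underutilization rate ≈ 11.54%; headline unemployment rate ≈ 5.79%.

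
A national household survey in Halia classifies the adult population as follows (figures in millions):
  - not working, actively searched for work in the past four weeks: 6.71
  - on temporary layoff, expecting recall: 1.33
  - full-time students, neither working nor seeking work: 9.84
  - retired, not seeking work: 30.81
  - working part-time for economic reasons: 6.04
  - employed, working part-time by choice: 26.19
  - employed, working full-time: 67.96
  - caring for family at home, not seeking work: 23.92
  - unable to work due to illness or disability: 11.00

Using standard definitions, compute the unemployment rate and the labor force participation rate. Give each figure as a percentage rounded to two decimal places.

Employed = 6.04 + 26.19 + 67.96 = 100.19 million (anyone who worked, including part-time for economic reasons, counts as employed).
Unemployed = 6.71 + 1.33 = 8.04 million (jobless and actively searching, or on temporary layoff).
Labor force = 100.19 + 8.04 = 108.23 million.
Not in labor force = 9.84 + 30.81 + 23.92 + 11.00 = 75.57 million (those not working and not actively searching are outside the labor force).
Civilian working-age population = 108.23 + 75.57 = 183.80 million.
Unemployment rate = 8.04 / 108.23 = 7.43%.
Labor force participation rate = 108.23 / 183.80 = 58.88%.

Unemployment rate ≈ 7.43%; labor force participation rate ≈ 58.88%.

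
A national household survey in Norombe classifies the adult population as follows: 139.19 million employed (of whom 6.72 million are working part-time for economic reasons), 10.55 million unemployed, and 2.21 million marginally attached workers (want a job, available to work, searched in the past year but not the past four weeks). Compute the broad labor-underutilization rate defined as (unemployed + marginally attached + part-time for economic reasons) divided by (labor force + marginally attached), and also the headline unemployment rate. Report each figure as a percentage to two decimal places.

Broad underutilization rate ≈ 12.82%; headline unemployment rate ≈ 7.05%.

Labor force = 139.19 + 10.55 = 149.74 million.
Numerator = 10.55 + 2.21 + 6.72 = 19.48 million.
Denominator = 149.74 + 2.21 = 151.95 million.
Broad rate = 19.48 / 151.95 = 12.82%.
Headline unemployment rate = 10.55 / 149.74 = 7.05%.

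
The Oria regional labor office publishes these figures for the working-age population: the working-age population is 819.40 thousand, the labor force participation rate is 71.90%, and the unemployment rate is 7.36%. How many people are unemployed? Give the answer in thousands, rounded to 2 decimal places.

Labor force = 0.7190 × 819.40 = 589.15 thousand.
Unemployed = 0.0736 × 589.15 ≈ 43.36 thousand.

About 43.36 thousand are unemployed.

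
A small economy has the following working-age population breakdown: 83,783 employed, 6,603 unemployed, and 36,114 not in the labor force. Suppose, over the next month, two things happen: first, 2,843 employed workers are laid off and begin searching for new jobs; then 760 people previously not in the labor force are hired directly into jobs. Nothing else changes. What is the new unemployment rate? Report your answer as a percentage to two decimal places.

Initially, labor force = 83,783 + 6,603 = 90,386, so u = 6,603/90,386 = 7.31%.
After the first change, employed falls and unemployed rises by 2,843; labor force unchanged → E = 80,940, U = 9,446, labor force = 90,386.
After the second change, employed and labor force both rise by 760; unemployed unchanged → E = 81,700, U = 9,446, labor force = 91,146.
New unemployment rate = 9,446 / 91,146 = 10.36%.

New unemployment rate ≈ 10.36%.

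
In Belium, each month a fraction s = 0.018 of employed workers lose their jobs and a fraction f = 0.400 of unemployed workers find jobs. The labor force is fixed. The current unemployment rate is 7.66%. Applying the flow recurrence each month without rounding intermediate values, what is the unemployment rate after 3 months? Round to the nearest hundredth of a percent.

With a fixed labor force, u_{t+1} = u_t + s·(1−u_t) − f·u_t = u_t·(1−s−f) + s.
Here 1−s−f = 0.582 and s = 0.018.
u_1 = 0.076600 × 0.582 + 0.018 = 0.062581.
u_2 = 0.062581 × 0.582 + 0.018 = 0.054422.
u_3 = 0.054422 × 0.582 + 0.018 = 0.049674.

Unemployment rate after three months ≈ 4.97%.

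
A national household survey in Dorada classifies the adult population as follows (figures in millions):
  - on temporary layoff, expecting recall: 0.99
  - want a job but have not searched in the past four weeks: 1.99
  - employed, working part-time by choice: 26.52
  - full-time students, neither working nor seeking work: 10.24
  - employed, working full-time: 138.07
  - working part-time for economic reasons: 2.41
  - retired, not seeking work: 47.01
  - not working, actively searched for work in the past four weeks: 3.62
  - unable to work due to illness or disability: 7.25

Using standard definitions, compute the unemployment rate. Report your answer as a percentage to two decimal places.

Employed = 26.52 + 138.07 + 2.41 = 167.00 million (anyone who worked, including part-time for economic reasons, counts as employed).
Unemployed = 0.99 + 3.62 = 4.61 million (jobless and actively searching, or on temporary layoff).
Labor force = 167.00 + 4.61 = 171.61 million.
Unemployment rate = 4.61 / 171.61 = 2.69%.

Unemployment rate ≈ 2.69%.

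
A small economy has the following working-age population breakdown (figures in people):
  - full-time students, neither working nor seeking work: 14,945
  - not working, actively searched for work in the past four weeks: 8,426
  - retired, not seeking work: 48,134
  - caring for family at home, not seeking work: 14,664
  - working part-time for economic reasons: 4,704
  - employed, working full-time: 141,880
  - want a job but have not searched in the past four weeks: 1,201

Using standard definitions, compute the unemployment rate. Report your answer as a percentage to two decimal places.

Employed = 4,704 + 141,880 = 146,584 (anyone who worked, including part-time for economic reasons, counts as employed).
Unemployed = 8,426.
Labor force = 146,584 + 8,426 = 155,010.
Unemployment rate = 8,426 / 155,010 = 5.44%.

Unemployment rate ≈ 5.44%.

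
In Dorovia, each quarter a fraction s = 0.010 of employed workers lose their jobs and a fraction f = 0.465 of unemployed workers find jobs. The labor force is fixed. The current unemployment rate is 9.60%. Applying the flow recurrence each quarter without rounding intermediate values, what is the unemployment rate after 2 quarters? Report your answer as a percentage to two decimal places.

Unemployment rate after two quarters ≈ 4.17%.

With a fixed labor force, u_{t+1} = u_t + s·(1−u_t) − f·u_t = u_t·(1−s−f) + s.
Here 1−s−f = 0.525 and s = 0.010.
u_1 = 0.096000 × 0.525 + 0.010 = 0.060400.
u_2 = 0.060400 × 0.525 + 0.010 = 0.041710.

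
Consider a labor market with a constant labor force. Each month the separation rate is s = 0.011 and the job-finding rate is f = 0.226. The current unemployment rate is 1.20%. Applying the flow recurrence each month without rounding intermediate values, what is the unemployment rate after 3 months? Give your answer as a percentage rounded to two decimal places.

With a fixed labor force, u_{t+1} = u_t + s·(1−u_t) − f·u_t = u_t·(1−s−f) + s.
Here 1−s−f = 0.763 and s = 0.011.
u_1 = 0.012000 × 0.763 + 0.011 = 0.020156.
u_2 = 0.020156 × 0.763 + 0.011 = 0.026379.
u_3 = 0.026379 × 0.763 + 0.011 = 0.031127.

Unemployment rate after three months ≈ 3.11%.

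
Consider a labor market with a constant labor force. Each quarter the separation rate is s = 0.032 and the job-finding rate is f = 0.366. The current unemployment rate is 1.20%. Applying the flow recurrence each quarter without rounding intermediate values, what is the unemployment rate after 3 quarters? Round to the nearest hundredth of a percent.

With a fixed labor force, u_{t+1} = u_t + s·(1−u_t) − f·u_t = u_t·(1−s−f) + s.
Here 1−s−f = 0.602 and s = 0.032.
u_1 = 0.012000 × 0.602 + 0.032 = 0.039224.
u_2 = 0.039224 × 0.602 + 0.032 = 0.055613.
u_3 = 0.055613 × 0.602 + 0.032 = 0.065479.

Unemployment rate after three quarters ≈ 6.55%.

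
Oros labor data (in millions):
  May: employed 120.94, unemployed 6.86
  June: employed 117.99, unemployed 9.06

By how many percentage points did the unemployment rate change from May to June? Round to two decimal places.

May: labor force = 120.94 + 6.86 = 127.80; u = 6.86/127.80 = 5.37%.
June: labor force = 117.99 + 9.06 = 127.05; u = 9.06/127.05 = 7.13%.
Change = 7.13% − 5.37% = +1.76 pp.

The unemployment rate changed by +1.76 percentage points.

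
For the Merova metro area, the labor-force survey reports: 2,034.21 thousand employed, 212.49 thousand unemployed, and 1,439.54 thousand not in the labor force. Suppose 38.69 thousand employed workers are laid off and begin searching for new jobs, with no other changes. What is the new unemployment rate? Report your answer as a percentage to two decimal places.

New unemployment rate ≈ 11.18%.

Initially, labor force = 2,034.21 + 212.49 = 2,246.70 thousand, so u = 212.49/2,246.70 = 9.46%.
After the change, employed falls and unemployed rises by 38.69; labor force unchanged → E = 1,995.52, U = 251.18, labor force = 2,246.70 thousand.
New unemployment rate = 251.18 / 2,246.70 = 11.18%.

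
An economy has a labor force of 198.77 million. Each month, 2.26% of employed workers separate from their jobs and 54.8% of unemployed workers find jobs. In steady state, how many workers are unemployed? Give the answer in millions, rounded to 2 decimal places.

About 7.87 million are unemployed in steady state.

Steady-state unemployment rate u* = s/(s+f) = 2.26/(2.26+54.8) = 0.039607.
Unemployed = u* × labor force = 0.039607 × 198.77 ≈ 7.87 million.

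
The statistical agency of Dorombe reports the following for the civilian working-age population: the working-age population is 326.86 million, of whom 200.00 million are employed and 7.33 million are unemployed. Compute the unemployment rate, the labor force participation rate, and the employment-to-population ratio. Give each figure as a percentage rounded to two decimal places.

Unemployment rate ≈ 3.54%; labor force participation rate ≈ 63.43%; employment-population ratio ≈ 61.19%.

Labor force = employed + unemployed = 200.00 + 7.33 = 207.33 million.
Unemployment rate = 7.33 / 207.33 = 3.54%.
Labor force participation rate = 207.33 / 326.86 = 63.43%.
Employment-population ratio = 200.00 / 326.86 = 61.19%.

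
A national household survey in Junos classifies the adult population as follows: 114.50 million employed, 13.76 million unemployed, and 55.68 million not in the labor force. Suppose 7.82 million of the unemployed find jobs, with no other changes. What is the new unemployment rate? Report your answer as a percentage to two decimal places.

New unemployment rate ≈ 4.63%.

Initially, labor force = 114.50 + 13.76 = 128.26 million, so u = 13.76/128.26 = 10.73%.
After the change, unemployed falls and employed rises by 7.82; labor force unchanged → E = 122.32, U = 5.94, labor force = 128.26 million.
New unemployment rate = 5.94 / 128.26 = 4.63%.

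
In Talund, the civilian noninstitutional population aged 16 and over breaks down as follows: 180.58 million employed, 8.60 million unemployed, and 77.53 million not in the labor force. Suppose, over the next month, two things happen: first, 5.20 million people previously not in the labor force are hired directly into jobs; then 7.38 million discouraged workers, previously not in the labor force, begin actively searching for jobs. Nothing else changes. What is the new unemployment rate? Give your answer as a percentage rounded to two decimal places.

Initially, labor force = 180.58 + 8.60 = 189.18 million, so u = 8.60/189.18 = 4.55%.
After the first change, employed and labor force both rise by 5.20; unemployed unchanged → E = 185.78, U = 8.60, labor force = 194.38 million.
After the second change, unemployed and labor force both rise by 7.38 → E = 185.78, U = 15.98, labor force = 201.76 million.
New unemployment rate = 15.98 / 201.76 = 7.92%.

New unemployment rate ≈ 7.92%.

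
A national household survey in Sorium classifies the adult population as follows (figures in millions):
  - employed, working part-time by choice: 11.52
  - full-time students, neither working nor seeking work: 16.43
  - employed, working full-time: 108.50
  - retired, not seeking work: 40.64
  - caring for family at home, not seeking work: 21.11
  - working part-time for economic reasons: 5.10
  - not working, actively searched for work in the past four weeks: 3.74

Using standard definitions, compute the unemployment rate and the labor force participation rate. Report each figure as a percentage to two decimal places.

Employed = 11.52 + 108.50 + 5.10 = 125.12 million (anyone who worked, including part-time for economic reasons, counts as employed).
Unemployed = 3.74 million.
Labor force = 125.12 + 3.74 = 128.86 million.
Not in labor force = 16.43 + 40.64 + 21.11 = 78.18 million (those not working and not actively searching are outside the labor force).
Civilian working-age population = 128.86 + 78.18 = 207.04 million.
Unemployment rate = 3.74 / 128.86 = 2.90%.
Labor force participation rate = 128.86 / 207.04 = 62.24%.

Unemployment rate ≈ 2.90%; labor force participation rate ≈ 62.24%.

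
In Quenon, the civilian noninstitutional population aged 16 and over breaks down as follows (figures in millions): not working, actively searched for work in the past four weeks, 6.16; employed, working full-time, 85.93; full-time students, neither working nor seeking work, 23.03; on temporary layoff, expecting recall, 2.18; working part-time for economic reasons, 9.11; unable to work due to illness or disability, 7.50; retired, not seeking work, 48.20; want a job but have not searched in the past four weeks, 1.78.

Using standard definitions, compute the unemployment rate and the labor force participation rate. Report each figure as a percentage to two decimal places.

Employed = 85.93 + 9.11 = 95.04 million (anyone who worked, including part-time for economic reasons, counts as employed).
Unemployed = 6.16 + 2.18 = 8.34 million (jobless and actively searching, or on temporary layoff).
Labor force = 95.04 + 8.34 = 103.38 million.
Not in labor force = 23.03 + 7.50 + 48.20 + 1.78 = 80.51 million (those not working and not actively searching are outside the labor force — including those who want a job but have given up searching).
Civilian working-age population = 103.38 + 80.51 = 183.89 million.
Unemployment rate = 8.34 / 103.38 = 8.07%.
Labor force participation rate = 103.38 / 183.89 = 56.22%.

Unemployment rate ≈ 8.07%; labor force participation rate ≈ 56.22%.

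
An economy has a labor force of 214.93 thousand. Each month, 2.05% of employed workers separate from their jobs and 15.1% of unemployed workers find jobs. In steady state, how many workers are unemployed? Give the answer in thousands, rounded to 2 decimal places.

About 25.69 thousand are unemployed in steady state.

Steady-state unemployment rate u* = s/(s+f) = 2.05/(2.05+15.1) = 0.119534.
Unemployed = u* × labor force = 0.119534 × 214.93 ≈ 25.69 thousand.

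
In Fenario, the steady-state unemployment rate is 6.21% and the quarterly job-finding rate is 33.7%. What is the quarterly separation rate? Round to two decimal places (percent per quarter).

From u* = s/(s+f): s = u·f/(1−u).
s = 0.0621 × 33.7 / (1 − 0.0621) = 2.0928 / 0.9379 ≈ 2.23% per quarter.

Separation rate ≈ 2.23% per quarter.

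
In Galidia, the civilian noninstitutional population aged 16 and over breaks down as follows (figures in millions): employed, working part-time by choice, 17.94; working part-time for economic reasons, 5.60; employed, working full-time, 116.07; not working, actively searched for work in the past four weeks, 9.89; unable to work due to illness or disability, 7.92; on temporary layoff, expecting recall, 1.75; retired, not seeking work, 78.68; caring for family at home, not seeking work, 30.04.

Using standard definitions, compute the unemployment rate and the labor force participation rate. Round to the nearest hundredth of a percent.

Unemployment rate ≈ 7.70%; labor force participation rate ≈ 56.46%.

Employed = 17.94 + 5.60 + 116.07 = 139.61 million (anyone who worked, including part-time for economic reasons, counts as employed).
Unemployed = 9.89 + 1.75 = 11.64 million (jobless and actively searching, or on temporary layoff).
Labor force = 139.61 + 11.64 = 151.25 million.
Not in labor force = 7.92 + 78.68 + 30.04 = 116.64 million (those not working and not actively searching are outside the labor force).
Civilian working-age population = 151.25 + 116.64 = 267.89 million.
Unemployment rate = 11.64 / 151.25 = 7.70%.
Labor force participation rate = 151.25 / 267.89 = 56.46%.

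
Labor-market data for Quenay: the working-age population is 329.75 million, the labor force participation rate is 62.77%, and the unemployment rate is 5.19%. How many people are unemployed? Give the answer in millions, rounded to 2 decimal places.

About 10.74 million are unemployed.

Labor force = 0.6277 × 329.75 = 206.98 million.
Unemployed = 0.0519 × 206.98 ≈ 10.74 million.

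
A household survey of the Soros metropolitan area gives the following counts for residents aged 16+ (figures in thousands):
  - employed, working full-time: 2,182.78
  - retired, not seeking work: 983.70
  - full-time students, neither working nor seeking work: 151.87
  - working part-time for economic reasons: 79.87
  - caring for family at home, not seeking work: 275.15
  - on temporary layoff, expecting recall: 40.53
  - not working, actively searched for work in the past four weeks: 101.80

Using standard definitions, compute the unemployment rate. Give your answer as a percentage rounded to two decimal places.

Unemployment rate ≈ 5.92%.

Employed = 2,182.78 + 79.87 = 2,262.65 thousand (anyone who worked, including part-time for economic reasons, counts as employed).
Unemployed = 40.53 + 101.80 = 142.33 thousand (jobless and actively searching, or on temporary layoff).
Labor force = 2,262.65 + 142.33 = 2,404.98 thousand.
Unemployment rate = 142.33 / 2,404.98 = 5.92%.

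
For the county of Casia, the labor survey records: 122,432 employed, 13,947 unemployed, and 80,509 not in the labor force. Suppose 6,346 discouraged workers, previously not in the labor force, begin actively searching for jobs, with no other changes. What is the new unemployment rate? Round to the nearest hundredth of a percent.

Initially, labor force = 122,432 + 13,947 = 136,379, so u = 13,947/136,379 = 10.23%.
After the change, unemployed and labor force both rise by 6,346 → E = 122,432, U = 20,293, labor force = 142,725.
New unemployment rate = 20,293 / 142,725 = 14.22%.

New unemployment rate ≈ 14.22%.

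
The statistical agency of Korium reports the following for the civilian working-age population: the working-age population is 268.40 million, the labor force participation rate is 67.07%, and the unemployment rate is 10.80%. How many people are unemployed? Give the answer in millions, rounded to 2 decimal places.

Labor force = 0.6707 × 268.40 = 180.02 million.
Unemployed = 0.1080 × 180.02 ≈ 19.44 million.

About 19.44 million are unemployed.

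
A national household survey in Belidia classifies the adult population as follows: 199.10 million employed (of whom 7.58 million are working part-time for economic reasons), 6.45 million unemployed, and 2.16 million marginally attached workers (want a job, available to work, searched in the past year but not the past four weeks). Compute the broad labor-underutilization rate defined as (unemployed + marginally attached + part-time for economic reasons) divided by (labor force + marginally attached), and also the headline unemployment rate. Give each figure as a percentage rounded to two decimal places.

Labor force = 199.10 + 6.45 = 205.55 million.
Numerator = 6.45 + 2.16 + 7.58 = 16.19 million.
Denominator = 205.55 + 2.16 = 207.71 million.
Broad rate = 16.19 / 207.71 = 7.79%.
Headline unemployment rate = 6.45 / 205.55 = 3.14%.

Broad underutilization rate ≈ 7.79%; headline unemployment rate ≈ 3.14%.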